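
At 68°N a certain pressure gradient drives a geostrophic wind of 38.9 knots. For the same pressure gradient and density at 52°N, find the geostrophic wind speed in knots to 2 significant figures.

46 knots

With the same pressure gradient and density, V_g ∝ 1/f ∝ 1/sin φ.
V₂ = V₁ · sin φ₁ / sin φ₂ = 38.9 × sin 68° / sin 52°
V₂ = 38.9 × 0.9272/0.7880 = 46 knots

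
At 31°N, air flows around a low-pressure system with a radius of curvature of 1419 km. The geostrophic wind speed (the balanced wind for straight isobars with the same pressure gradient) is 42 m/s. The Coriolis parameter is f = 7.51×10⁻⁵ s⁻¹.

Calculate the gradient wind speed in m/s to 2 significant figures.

32 m/s

Around a low, centrifugal force acts outward with Coriolis, so pressure-gradient force balances both:
(1/ρ)|∂P/∂n| = fV + V²/R  →  V² + fR·V − fR·V_g = 0
With fR = 7.51×10⁻⁵ × 1419×10³ m = 107 m/s:
V = [−fR + √((fR)² + 4 fR V_g)]/2 = [−107 + √(107² + 4×107×42)]/2 = 32.2 m/s
Subgeostrophic (V < V_g = 42 m/s), as expected around a low.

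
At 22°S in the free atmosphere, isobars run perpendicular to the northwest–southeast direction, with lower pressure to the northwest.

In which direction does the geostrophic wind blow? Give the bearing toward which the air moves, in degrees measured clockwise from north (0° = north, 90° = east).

225°

The pressure-gradient force points toward the northwest (bearing 315°).
Geostrophic balance: in the Southern Hemisphere the Coriolis force deflects motion to the left, so the geostrophic wind blows 90° to the left of the pressure-gradient force (low pressure on the right).
Rotating 315° by 90° counterclockwise gives 225° — the wind blows toward the southwest.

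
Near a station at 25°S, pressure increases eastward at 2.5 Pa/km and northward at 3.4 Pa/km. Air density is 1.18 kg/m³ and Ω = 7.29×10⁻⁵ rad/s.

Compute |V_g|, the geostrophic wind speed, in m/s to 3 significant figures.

58.0 m/s

Coriolis parameter at 25°S:
f = 2Ω sin φ = 2 × 7.29×10⁻⁵ × sin 25° = 6.16×10⁻⁵ s⁻¹
In the Southern Hemisphere f is negative: f = −6.16×10⁻⁵ s⁻¹.
Component geostrophic relations (x east, y north):
u_g = −(1/(fρ)) ∂P/∂y,  v_g = (1/(fρ)) ∂P/∂x
u_g = −(3.4×10⁻³)/(−6.16×10⁻⁵ × 1.18) = 46.8 m/s;  v_g = (2.5×10⁻³)/(−6.16×10⁻⁵ × 1.18) = −34.4 m/s
|V_g| = √(u_g² + v_g²) = 58.0 m/s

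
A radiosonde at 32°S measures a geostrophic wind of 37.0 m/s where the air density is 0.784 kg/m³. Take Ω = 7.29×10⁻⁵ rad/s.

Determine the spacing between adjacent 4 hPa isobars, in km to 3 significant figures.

Coriolis parameter at 32°S:
f = 2Ω sin φ = 2 × 7.29×10⁻⁵ × sin 32° = 7.73×10⁻⁵ s⁻¹
Geostrophic balance rearranged: |∂P/∂n| = f ρ V_g
|∂P/∂n| = 7.73×10⁻⁵ × 0.784 × 37.0 = 2.24×10⁻³ Pa/m
Isobar spacing: Δn = ΔP/|∂P/∂n| = 400 Pa / 2.24×10⁻³ Pa/m = 178474 m ≈ 178 km

178 km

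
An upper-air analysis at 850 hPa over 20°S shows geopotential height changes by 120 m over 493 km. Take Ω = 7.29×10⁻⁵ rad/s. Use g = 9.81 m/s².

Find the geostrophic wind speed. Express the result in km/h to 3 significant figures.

172 km/h

Coriolis parameter at 20°S:
f = 2Ω sin φ = 2 × 7.29×10⁻⁵ × sin 20° = 4.99×10⁻⁵ s⁻¹
Height gradient: |∂Z/∂n| = 120 m / 493000 m = 2.43×10⁻⁴
On a pressure surface, geostrophic balance gives V_g = (g/f)|∂Z/∂n|:
V_g = 9.81 × 2.43×10⁻⁴ / 4.99×10⁻⁵ = 47.9 m/s
Converting: 47.9 m/s × 3.6 = 172 km/h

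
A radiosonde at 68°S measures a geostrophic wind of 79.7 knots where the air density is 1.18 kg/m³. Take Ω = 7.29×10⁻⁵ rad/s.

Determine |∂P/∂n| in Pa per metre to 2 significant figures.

6.5×10⁻³ Pa/m

Coriolis parameter at 68°S:
f = 2Ω sin φ = 2 × 7.29×10⁻⁵ × sin 68° = 1.35×10⁻⁴ s⁻¹
Wind speed in SI: 79.7 knots = 41.0 m/s
Geostrophic balance rearranged: |∂P/∂n| = f ρ V_g
|∂P/∂n| = 1.35×10⁻⁴ × 1.18 × 41.0 = 6.54×10⁻³ Pa/m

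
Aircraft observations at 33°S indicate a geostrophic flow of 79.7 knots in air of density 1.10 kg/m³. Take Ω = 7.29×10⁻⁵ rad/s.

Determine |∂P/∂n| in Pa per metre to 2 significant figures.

Coriolis parameter at 33°S:
f = 2Ω sin φ = 2 × 7.29×10⁻⁵ × sin 33° = 7.94×10⁻⁵ s⁻¹
Wind speed in SI: 79.7 knots = 41.0 m/s
Geostrophic balance rearranged: |∂P/∂n| = f ρ V_g
|∂P/∂n| = 7.94×10⁻⁵ × 1.10 × 41.0 = 3.58×10⁻³ Pa/m

3.6×10⁻³ Pa/m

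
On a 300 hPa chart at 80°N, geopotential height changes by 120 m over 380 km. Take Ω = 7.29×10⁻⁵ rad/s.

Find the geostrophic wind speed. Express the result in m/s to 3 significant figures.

21.6 m/s

Coriolis parameter at 80°N:
f = 2Ω sin φ = 2 × 7.29×10⁻⁵ × sin 80° = 1.44×10⁻⁴ s⁻¹
Height gradient: |∂Z/∂n| = 120 m / 380000 m = 3.16×10⁻⁴
On a pressure surface, geostrophic balance gives V_g = (g/f)|∂Z/∂n|:
V_g = 9.81 × 3.16×10⁻⁴ / 1.44×10⁻⁴ = 21.6 m/s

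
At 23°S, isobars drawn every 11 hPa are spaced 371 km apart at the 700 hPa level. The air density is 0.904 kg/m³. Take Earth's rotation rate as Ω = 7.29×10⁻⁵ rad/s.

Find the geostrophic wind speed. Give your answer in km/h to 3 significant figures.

207 km/h

Coriolis parameter at 23°S:
f = 2Ω sin φ = 2 × 7.29×10⁻⁵ × sin 23° = 5.70×10⁻⁵ s⁻¹
Pressure gradient: |∂P/∂n| = 1100 Pa / 371000 m = 2.96×10⁻³ Pa/m
Geostrophic balance (pressure-gradient force = Coriolis force):
V_g = (1/(fρ)) |∂P/∂n| = 2.96×10⁻³ / (5.70×10⁻⁵ × 0.904) = 57.6 m/s
Converting: 57.6 m/s × 3.6 = 207 km/h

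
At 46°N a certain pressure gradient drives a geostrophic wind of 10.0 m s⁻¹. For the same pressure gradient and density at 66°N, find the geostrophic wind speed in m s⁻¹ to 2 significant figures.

7.9 m s⁻¹

With the same pressure gradient and density, V_g ∝ 1/f ∝ 1/sin φ.
V₂ = V₁ · sin φ₁ / sin φ₂ = 10.0 × sin 46° / sin 66°
V₂ = 10.0 × 0.7193/0.9135 = 7.9 m s⁻¹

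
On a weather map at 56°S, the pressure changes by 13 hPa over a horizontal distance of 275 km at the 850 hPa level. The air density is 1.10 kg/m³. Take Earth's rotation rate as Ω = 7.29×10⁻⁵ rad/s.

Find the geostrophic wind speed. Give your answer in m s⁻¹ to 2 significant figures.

36 m s⁻¹

Coriolis parameter at 56°S:
f = 2Ω sin φ = 2 × 7.29×10⁻⁵ × sin 56° = 1.21×10⁻⁴ s⁻¹
Pressure gradient: |∂P/∂n| = 1300 Pa / 275000 m = 4.73×10⁻³ Pa/m
Geostrophic balance (pressure-gradient force = Coriolis force):
V_g = (1/(fρ)) |∂P/∂n| = 4.73×10⁻³ / (1.21×10⁻⁴ × 1.10) = 35.6 m/s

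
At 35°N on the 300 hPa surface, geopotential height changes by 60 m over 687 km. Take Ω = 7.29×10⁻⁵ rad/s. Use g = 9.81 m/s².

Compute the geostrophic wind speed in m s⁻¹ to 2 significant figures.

Coriolis parameter at 35°N:
f = 2Ω sin φ = 2 × 7.29×10⁻⁵ × sin 35° = 8.36×10⁻⁵ s⁻¹
Height gradient: |∂Z/∂n| = 60 m / 687000 m = 8.73×10⁻⁵
On a pressure surface, geostrophic balance gives V_g = (g/f)|∂Z/∂n|:
V_g = 9.81 × 8.73×10⁻⁵ / 8.36×10⁻⁵ = 10.2 m/s

10 m s⁻¹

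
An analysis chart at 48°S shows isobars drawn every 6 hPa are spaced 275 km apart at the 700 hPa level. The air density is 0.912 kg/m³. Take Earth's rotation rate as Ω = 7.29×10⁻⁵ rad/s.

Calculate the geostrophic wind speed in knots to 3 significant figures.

42.9 knots

Coriolis parameter at 48°S:
f = 2Ω sin φ = 2 × 7.29×10⁻⁵ × sin 48° = 1.08×10⁻⁴ s⁻¹
Pressure gradient: |∂P/∂n| = 600 Pa / 275000 m = 2.18×10⁻³ Pa/m
Geostrophic balance (pressure-gradient force = Coriolis force):
V_g = (1/(fρ)) |∂P/∂n| = 2.18×10⁻³ / (1.08×10⁻⁴ × 0.912) = 22.1 m/s
Converting: 22.1 m/s × 1.944 = 42.9 knots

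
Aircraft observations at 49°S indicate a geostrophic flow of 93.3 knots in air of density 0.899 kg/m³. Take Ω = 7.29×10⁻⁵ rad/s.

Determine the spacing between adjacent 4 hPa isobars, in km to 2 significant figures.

84 km

Coriolis parameter at 49°S:
f = 2Ω sin φ = 2 × 7.29×10⁻⁵ × sin 49° = 1.10×10⁻⁴ s⁻¹
Wind speed in SI: 93.3 knots = 48.0 m/s
Geostrophic balance rearranged: |∂P/∂n| = f ρ V_g
|∂P/∂n| = 1.10×10⁻⁴ × 0.899 × 48.0 = 4.75×10⁻³ Pa/m
Isobar spacing: Δn = ΔP/|∂P/∂n| = 400 Pa / 4.75×10⁻³ Pa/m = 84245 m ≈ 84 km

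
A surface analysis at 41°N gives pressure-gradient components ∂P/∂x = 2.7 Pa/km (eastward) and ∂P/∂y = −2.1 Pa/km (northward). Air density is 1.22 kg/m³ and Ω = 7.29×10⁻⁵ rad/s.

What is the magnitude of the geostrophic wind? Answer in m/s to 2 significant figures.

29 m/s

Coriolis parameter at 41°N:
f = 2Ω sin φ = 2 × 7.29×10⁻⁵ × sin 41° = 9.57×10⁻⁵ s⁻¹
Component geostrophic relations (x east, y north):
u_g = −(1/(fρ)) ∂P/∂y,  v_g = (1/(fρ)) ∂P/∂x
u_g = −(−2.1×10⁻³)/(9.57×10⁻⁵ × 1.22) = 18.0 m/s;  v_g = (2.7×10⁻³)/(9.57×10⁻⁵ × 1.22) = 23.1 m/s
|V_g| = √(u_g² + v_g²) = 29.3 m/s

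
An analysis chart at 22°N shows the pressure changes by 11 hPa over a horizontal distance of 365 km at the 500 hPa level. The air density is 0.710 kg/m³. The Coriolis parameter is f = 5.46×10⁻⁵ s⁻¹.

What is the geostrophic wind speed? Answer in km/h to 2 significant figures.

Pressure gradient: |∂P/∂n| = 1100 Pa / 365000 m = 3.01×10⁻³ Pa/m
Geostrophic balance (pressure-gradient force = Coriolis force):
V_g = (1/(fρ)) |∂P/∂n| = 3.01×10⁻³ / (5.46×10⁻⁵ × 0.710) = 77.7 m/s
Converting: 77.7 m/s × 3.6 = 280 km/h

280 km/h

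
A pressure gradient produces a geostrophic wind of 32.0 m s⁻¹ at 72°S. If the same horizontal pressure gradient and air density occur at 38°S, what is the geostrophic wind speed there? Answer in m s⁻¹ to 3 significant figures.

49.4 m s⁻¹

With the same pressure gradient and density, V_g ∝ 1/f ∝ 1/sin φ.
V₂ = V₁ · sin φ₁ / sin φ₂ = 32.0 × sin 72° / sin 38°
V₂ = 32.0 × 0.9511/0.6157 = 49.4 m s⁻¹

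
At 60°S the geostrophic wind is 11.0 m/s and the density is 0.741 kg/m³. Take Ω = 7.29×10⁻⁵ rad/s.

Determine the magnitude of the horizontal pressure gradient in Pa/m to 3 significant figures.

1.03×10⁻³ Pa/m

Coriolis parameter at 60°S:
f = 2Ω sin φ = 2 × 7.29×10⁻⁵ × sin 60° = 1.26×10⁻⁴ s⁻¹
Geostrophic balance rearranged: |∂P/∂n| = f ρ V_g
|∂P/∂n| = 1.26×10⁻⁴ × 0.741 × 11.0 = 1.03×10⁻³ Pa/m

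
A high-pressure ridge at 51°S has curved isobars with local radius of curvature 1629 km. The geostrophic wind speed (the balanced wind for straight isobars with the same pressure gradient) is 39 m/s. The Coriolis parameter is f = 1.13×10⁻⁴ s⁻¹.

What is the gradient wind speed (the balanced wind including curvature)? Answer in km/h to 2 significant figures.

200 km/h

Around a high, pressure-gradient force acts outward with centrifugal, so Coriolis balances both:
fV = (1/ρ)|∂P/∂n| + V²/R  →  V² − fR·V + fR·V_g = 0
With fR = 1.13×10⁻⁴ × 1629×10³ m = 184 m/s:
V = [fR − √((fR)² − 4 fR V_g)]/2 = [184 − √(184² − 4×184×39)]/2 = 56.1 m/s
Supergeostrophic (V > V_g = 39 m/s), as expected around a high.
Converting: 56.1 m/s × 3.6 = 200 km/h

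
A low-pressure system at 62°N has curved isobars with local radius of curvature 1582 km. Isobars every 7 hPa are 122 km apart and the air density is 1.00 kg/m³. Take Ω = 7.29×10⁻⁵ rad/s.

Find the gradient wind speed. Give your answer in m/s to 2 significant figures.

38 m/s

Coriolis parameter at 62°N:
f = 2Ω sin φ = 2 × 7.29×10⁻⁵ × sin 62° = 1.29×10⁻⁴ s⁻¹
Pressure gradient: |∂P/∂n| = 700 Pa / 122000 m = 5.74×10⁻³ Pa/m
Geostrophic speed: V_g = |∂P/∂n|/(fρ) = 5.74×10⁻³/(1.29×10⁻⁴ × 1.00) = 44.6 m/s
Around a low, centrifugal force acts outward with Coriolis, so pressure-gradient force balances both:
(1/ρ)|∂P/∂n| = fV + V²/R  →  V² + fR·V − fR·V_g = 0
With fR = 1.29×10⁻⁴ × 1582×10³ m = 204 m/s:
V = [−fR + √((fR)² + 4 fR V_g)]/2 = [−204 + √(204² + 4×204×44.6)]/2 = 37.6 m/s
Subgeostrophic (V < V_g = 44.6 m/s), as expected around a low.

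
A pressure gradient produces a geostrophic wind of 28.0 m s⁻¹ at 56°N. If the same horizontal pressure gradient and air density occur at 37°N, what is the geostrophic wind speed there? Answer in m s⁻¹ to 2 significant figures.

39 m s⁻¹

With the same pressure gradient and density, V_g ∝ 1/f ∝ 1/sin φ.
V₂ = V₁ · sin φ₁ / sin φ₂ = 28.0 × sin 56° / sin 37°
V₂ = 28.0 × 0.8290/0.6018 = 39 m s⁻¹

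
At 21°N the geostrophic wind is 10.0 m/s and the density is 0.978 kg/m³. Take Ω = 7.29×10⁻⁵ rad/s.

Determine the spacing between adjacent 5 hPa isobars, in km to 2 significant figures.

980 km

Coriolis parameter at 21°N:
f = 2Ω sin φ = 2 × 7.29×10⁻⁵ × sin 21° = 5.23×10⁻⁵ s⁻¹
Geostrophic balance rearranged: |∂P/∂n| = f ρ V_g
|∂P/∂n| = 5.23×10⁻⁵ × 0.978 × 10.0 = 5.11×10⁻⁴ Pa/m
Isobar spacing: Δn = ΔP/|∂P/∂n| = 500 Pa / 5.11×10⁻⁴ Pa/m = 978463 m ≈ 980 km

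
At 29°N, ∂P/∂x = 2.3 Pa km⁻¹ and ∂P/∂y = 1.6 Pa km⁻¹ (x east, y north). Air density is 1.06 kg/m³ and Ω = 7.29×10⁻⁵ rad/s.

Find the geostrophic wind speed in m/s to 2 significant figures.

37 m/s

Coriolis parameter at 29°N:
f = 2Ω sin φ = 2 × 7.29×10⁻⁵ × sin 29° = 7.07×10⁻⁵ s⁻¹
Component geostrophic relations (x east, y north):
u_g = −(1/(fρ)) ∂P/∂y,  v_g = (1/(fρ)) ∂P/∂x
u_g = −(1.6×10⁻³)/(7.07×10⁻⁵ × 1.06) = −21.4 m/s;  v_g = (2.3×10⁻³)/(7.07×10⁻⁵ × 1.06) = 30.7 m/s
|V_g| = √(u_g² + v_g²) = 37.4 m/s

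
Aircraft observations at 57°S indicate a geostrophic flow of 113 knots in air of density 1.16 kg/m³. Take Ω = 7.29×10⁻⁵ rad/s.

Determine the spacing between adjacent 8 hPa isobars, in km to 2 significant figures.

Coriolis parameter at 57°S:
f = 2Ω sin φ = 2 × 7.29×10⁻⁵ × sin 57° = 1.22×10⁻⁴ s⁻¹
Wind speed in SI: 113 knots = 58.1 m/s
Geostrophic balance rearranged: |∂P/∂n| = f ρ V_g
|∂P/∂n| = 1.22×10⁻⁴ × 1.16 × 58.1 = 8.25×10⁻³ Pa/m
Isobar spacing: Δn = ΔP/|∂P/∂n| = 800 Pa / 8.25×10⁻³ Pa/m = 97021 m ≈ 97 km

97 km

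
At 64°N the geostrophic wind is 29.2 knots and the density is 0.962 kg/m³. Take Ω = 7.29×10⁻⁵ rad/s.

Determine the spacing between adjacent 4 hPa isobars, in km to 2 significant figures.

Coriolis parameter at 64°N:
f = 2Ω sin φ = 2 × 7.29×10⁻⁵ × sin 64° = 1.31×10⁻⁴ s⁻¹
Wind speed in SI: 29.2 knots = 15.0 m/s
Geostrophic balance rearranged: |∂P/∂n| = f ρ V_g
|∂P/∂n| = 1.31×10⁻⁴ × 0.962 × 15.0 = 1.89×10⁻³ Pa/m
Isobar spacing: Δn = ΔP/|∂P/∂n| = 400 Pa / 1.89×10⁻³ Pa/m = 211225 m ≈ 210 km

210 km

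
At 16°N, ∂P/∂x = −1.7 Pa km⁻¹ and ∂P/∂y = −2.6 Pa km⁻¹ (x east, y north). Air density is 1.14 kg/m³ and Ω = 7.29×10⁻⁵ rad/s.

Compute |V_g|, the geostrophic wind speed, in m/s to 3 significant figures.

67.8 m/s

Coriolis parameter at 16°N:
f = 2Ω sin φ = 2 × 7.29×10⁻⁵ × sin 16° = 4.02×10⁻⁵ s⁻¹
Component geostrophic relations (x east, y north):
u_g = −(1/(fρ)) ∂P/∂y,  v_g = (1/(fρ)) ∂P/∂x
u_g = −(−2.6×10⁻³)/(4.02×10⁻⁵ × 1.14) = 56.8 m/s;  v_g = (−1.7×10⁻³)/(4.02×10⁻⁵ × 1.14) = −37.1 m/s
|V_g| = √(u_g² + v_g²) = 67.8 m/s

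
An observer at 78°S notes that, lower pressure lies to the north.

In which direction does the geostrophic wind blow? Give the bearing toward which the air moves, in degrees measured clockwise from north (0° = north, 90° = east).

The pressure-gradient force points toward the north (bearing 000°).
Geostrophic balance: in the Southern Hemisphere the Coriolis force deflects motion to the left, so the geostrophic wind blows 90° to the left of the pressure-gradient force (low pressure on the right).
Rotating 000° by 90° counterclockwise gives 270° — the wind blows toward the west.

270°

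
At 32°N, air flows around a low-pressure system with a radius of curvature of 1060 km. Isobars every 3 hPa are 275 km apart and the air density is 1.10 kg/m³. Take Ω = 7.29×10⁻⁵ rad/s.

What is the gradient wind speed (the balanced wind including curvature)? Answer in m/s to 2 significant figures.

11 m/s

Coriolis parameter at 32°N:
f = 2Ω sin φ = 2 × 7.29×10⁻⁵ × sin 32° = 7.73×10⁻⁵ s⁻¹
Pressure gradient: |∂P/∂n| = 300 Pa / 275000 m = 1.09×10⁻³ Pa/m
Geostrophic speed: V_g = |∂P/∂n|/(fρ) = 1.09×10⁻³/(7.73×10⁻⁵ × 1.10) = 12.8 m/s
Around a low, centrifugal force acts outward with Coriolis, so pressure-gradient force balances both:
(1/ρ)|∂P/∂n| = fV + V²/R  →  V² + fR·V − fR·V_g = 0
With fR = 7.73×10⁻⁵ × 1060×10³ m = 81.9 m/s:
V = [−fR + √((fR)² + 4 fR V_g)]/2 = [−81.9 + √(81.9² + 4×81.9×12.8)]/2 = 11.3 m/s
Subgeostrophic (V < V_g = 12.8 m/s), as expected around a low.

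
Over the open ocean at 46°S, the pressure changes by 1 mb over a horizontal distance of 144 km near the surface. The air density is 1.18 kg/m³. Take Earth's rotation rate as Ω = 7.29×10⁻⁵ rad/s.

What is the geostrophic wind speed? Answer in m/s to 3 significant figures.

Coriolis parameter at 46°S:
f = 2Ω sin φ = 2 × 7.29×10⁻⁵ × sin 46° = 1.05×10⁻⁴ s⁻¹
Pressure gradient: |∂P/∂n| = 100 Pa / 144000 m = 6.94×10⁻⁴ Pa/m
Geostrophic balance (pressure-gradient force = Coriolis force):
V_g = (1/(fρ)) |∂P/∂n| = 6.94×10⁻⁴ / (1.05×10⁻⁴ × 1.18) = 5.61 m/s

5.61 m/s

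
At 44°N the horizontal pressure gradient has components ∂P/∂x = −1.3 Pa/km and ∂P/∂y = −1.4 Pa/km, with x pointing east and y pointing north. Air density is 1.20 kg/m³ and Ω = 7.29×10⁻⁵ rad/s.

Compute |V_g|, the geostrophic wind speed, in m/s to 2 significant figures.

Coriolis parameter at 44°N:
f = 2Ω sin φ = 2 × 7.29×10⁻⁵ × sin 44° = 1.01×10⁻⁴ s⁻¹
Component geostrophic relations (x east, y north):
u_g = −(1/(fρ)) ∂P/∂y,  v_g = (1/(fρ)) ∂P/∂x
u_g = −(−1.4×10⁻³)/(1.01×10⁻⁴ × 1.20) = 11.5 m/s;  v_g = (−1.3×10⁻³)/(1.01×10⁻⁴ × 1.20) = −10.7 m/s
|V_g| = √(u_g² + v_g²) = 15.7 m/s

16 m/s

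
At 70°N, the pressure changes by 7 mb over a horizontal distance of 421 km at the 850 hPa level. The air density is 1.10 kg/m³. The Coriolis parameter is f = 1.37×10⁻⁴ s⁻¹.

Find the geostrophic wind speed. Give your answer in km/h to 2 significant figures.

Pressure gradient: |∂P/∂n| = 700 Pa / 421000 m = 1.66×10⁻³ Pa/m
Geostrophic balance (pressure-gradient force = Coriolis force):
V_g = (1/(fρ)) |∂P/∂n| = 1.66×10⁻³ / (1.37×10⁻⁴ × 1.10) = 11.0 m/s
Converting: 11.0 m/s × 3.6 = 40 km/h

40 km/h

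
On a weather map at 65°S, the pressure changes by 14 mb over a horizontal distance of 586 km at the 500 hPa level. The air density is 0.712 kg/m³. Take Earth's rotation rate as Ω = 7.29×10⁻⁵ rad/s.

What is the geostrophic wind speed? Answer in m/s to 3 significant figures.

Coriolis parameter at 65°S:
f = 2Ω sin φ = 2 × 7.29×10⁻⁵ × sin 65° = 1.32×10⁻⁴ s⁻¹
Pressure gradient: |∂P/∂n| = 1400 Pa / 586000 m = 2.39×10⁻³ Pa/m
Geostrophic balance (pressure-gradient force = Coriolis force):
V_g = (1/(fρ)) |∂P/∂n| = 2.39×10⁻³ / (1.32×10⁻⁴ × 0.712) = 25.4 m/s

25.4 m/s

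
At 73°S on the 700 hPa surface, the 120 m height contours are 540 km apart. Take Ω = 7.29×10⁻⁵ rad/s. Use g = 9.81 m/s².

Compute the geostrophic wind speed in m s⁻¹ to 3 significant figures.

15.6 m s⁻¹

Coriolis parameter at 73°S:
f = 2Ω sin φ = 2 × 7.29×10⁻⁵ × sin 73° = 1.39×10⁻⁴ s⁻¹
Height gradient: |∂Z/∂n| = 120 m / 540000 m = 2.22×10⁻⁴
On a pressure surface, geostrophic balance gives V_g = (g/f)|∂Z/∂n|:
V_g = 9.81 × 2.22×10⁻⁴ / 1.39×10⁻⁴ = 15.6 m/s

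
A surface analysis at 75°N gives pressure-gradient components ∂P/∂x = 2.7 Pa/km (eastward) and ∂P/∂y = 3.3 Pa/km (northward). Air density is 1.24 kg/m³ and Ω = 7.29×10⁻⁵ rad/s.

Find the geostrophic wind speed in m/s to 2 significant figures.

24 m/s

Coriolis parameter at 75°N:
f = 2Ω sin φ = 2 × 7.29×10⁻⁵ × sin 75° = 1.41×10⁻⁴ s⁻¹
Component geostrophic relations (x east, y north):
u_g = −(1/(fρ)) ∂P/∂y,  v_g = (1/(fρ)) ∂P/∂x
u_g = −(3.3×10⁻³)/(1.41×10⁻⁴ × 1.24) = −18.9 m/s;  v_g = (2.7×10⁻³)/(1.41×10⁻⁴ × 1.24) = 15.5 m/s
|V_g| = √(u_g² + v_g²) = 24.4 m/s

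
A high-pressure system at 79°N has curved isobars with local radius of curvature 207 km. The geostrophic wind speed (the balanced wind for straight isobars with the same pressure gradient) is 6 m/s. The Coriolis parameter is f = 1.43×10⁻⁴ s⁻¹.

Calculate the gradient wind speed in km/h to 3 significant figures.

30.1 km/h

Around a high, pressure-gradient force acts outward with centrifugal, so Coriolis balances both:
fV = (1/ρ)|∂P/∂n| + V²/R  →  V² − fR·V + fR·V_g = 0
With fR = 1.43×10⁻⁴ × 207×10³ m = 29.6 m/s:
V = [fR − √((fR)² − 4 fR V_g)]/2 = [29.6 − √(29.6² − 4×29.6×6)]/2 = 8.36 m/s
Supergeostrophic (V > V_g = 6 m/s), as expected around a high.
Converting: 8.36 m/s × 3.6 = 30.1 km/h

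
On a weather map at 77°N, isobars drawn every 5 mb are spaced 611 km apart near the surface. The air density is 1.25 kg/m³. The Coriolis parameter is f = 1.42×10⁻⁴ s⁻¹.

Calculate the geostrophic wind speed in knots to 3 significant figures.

Pressure gradient: |∂P/∂n| = 500 Pa / 611000 m = 8.18×10⁻⁴ Pa/m
Geostrophic balance (pressure-gradient force = Coriolis force):
V_g = (1/(fρ)) |∂P/∂n| = 8.18×10⁻⁴ / (1.42×10⁻⁴ × 1.25) = 4.61 m/s
Converting: 4.61 m/s × 1.944 = 8.96 knots

8.96 knots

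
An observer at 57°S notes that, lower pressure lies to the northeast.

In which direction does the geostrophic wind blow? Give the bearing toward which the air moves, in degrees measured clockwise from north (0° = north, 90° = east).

315°

The pressure-gradient force points toward the northeast (bearing 045°).
Geostrophic balance: in the Southern Hemisphere the Coriolis force deflects motion to the left, so the geostrophic wind blows 90° to the left of the pressure-gradient force (low pressure on the right).
Rotating 045° by 90° counterclockwise gives 315° — the wind blows toward the northwest.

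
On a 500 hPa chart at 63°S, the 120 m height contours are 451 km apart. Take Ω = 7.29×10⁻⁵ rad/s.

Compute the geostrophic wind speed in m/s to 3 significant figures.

20.1 m/s

Coriolis parameter at 63°S:
f = 2Ω sin φ = 2 × 7.29×10⁻⁵ × sin 63° = 1.30×10⁻⁴ s⁻¹
Height gradient: |∂Z/∂n| = 120 m / 451000 m = 2.66×10⁻⁴
On a pressure surface, geostrophic balance gives V_g = (g/f)|∂Z/∂n|:
V_g = 9.81 × 2.66×10⁻⁴ / 1.30×10⁻⁴ = 20.1 m/s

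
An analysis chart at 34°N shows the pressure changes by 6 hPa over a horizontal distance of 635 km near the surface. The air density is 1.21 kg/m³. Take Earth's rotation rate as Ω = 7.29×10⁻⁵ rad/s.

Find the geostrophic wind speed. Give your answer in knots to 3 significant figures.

Coriolis parameter at 34°N:
f = 2Ω sin φ = 2 × 7.29×10⁻⁵ × sin 34° = 8.15×10⁻⁵ s⁻¹
Pressure gradient: |∂P/∂n| = 600 Pa / 635000 m = 9.45×10⁻⁴ Pa/m
Geostrophic balance (pressure-gradient force = Coriolis force):
V_g = (1/(fρ)) |∂P/∂n| = 9.45×10⁻⁴ / (8.15×10⁻⁵ × 1.21) = 9.58 m/s
Converting: 9.58 m/s × 1.944 = 18.6 knots

18.6 knots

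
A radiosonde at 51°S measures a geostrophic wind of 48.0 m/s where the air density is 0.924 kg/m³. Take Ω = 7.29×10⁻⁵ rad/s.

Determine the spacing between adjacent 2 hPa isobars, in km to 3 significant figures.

39.8 km

Coriolis parameter at 51°S:
f = 2Ω sin φ = 2 × 7.29×10⁻⁵ × sin 51° = 1.13×10⁻⁴ s⁻¹
Geostrophic balance rearranged: |∂P/∂n| = f ρ V_g
|∂P/∂n| = 1.13×10⁻⁴ × 0.924 × 48.0 = 5.03×10⁻³ Pa/m
Isobar spacing: Δn = ΔP/|∂P/∂n| = 200 Pa / 5.03×10⁻³ Pa/m = 39798 m ≈ 39.8 km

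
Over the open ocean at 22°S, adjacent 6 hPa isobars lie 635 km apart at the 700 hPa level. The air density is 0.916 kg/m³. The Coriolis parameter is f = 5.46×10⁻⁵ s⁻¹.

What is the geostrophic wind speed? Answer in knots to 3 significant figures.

36.7 knots

Pressure gradient: |∂P/∂n| = 600 Pa / 635000 m = 9.45×10⁻⁴ Pa/m
Geostrophic balance (pressure-gradient force = Coriolis force):
V_g = (1/(fρ)) |∂P/∂n| = 9.45×10⁻⁴ / (5.46×10⁻⁵ × 0.916) = 18.9 m/s
Converting: 18.9 m/s × 1.944 = 36.7 knots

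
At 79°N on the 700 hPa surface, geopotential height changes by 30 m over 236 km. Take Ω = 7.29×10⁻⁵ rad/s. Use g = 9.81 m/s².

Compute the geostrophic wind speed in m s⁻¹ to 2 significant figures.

Coriolis parameter at 79°N:
f = 2Ω sin φ = 2 × 7.29×10⁻⁵ × sin 79° = 1.43×10⁻⁴ s⁻¹
Height gradient: |∂Z/∂n| = 30 m / 236000 m = 1.27×10⁻⁴
On a pressure surface, geostrophic balance gives V_g = (g/f)|∂Z/∂n|:
V_g = 9.81 × 1.27×10⁻⁴ / 1.43×10⁻⁴ = 8.71 m/s

8.7 m s⁻¹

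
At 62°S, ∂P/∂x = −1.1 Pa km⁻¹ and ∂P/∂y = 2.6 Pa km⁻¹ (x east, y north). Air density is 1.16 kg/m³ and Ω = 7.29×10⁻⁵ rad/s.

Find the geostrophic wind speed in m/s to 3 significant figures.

Coriolis parameter at 62°S:
f = 2Ω sin φ = 2 × 7.29×10⁻⁵ × sin 62° = 1.29×10⁻⁴ s⁻¹
In the Southern Hemisphere f is negative: f = −1.29×10⁻⁴ s⁻¹.
Component geostrophic relations (x east, y north):
u_g = −(1/(fρ)) ∂P/∂y,  v_g = (1/(fρ)) ∂P/∂x
u_g = −(2.6×10⁻³)/(−1.29×10⁻⁴ × 1.16) = 17.4 m/s;  v_g = (−1.1×10⁻³)/(−1.29×10⁻⁴ × 1.16) = 7.37 m/s
|V_g| = √(u_g² + v_g²) = 18.9 m/s

18.9 m/s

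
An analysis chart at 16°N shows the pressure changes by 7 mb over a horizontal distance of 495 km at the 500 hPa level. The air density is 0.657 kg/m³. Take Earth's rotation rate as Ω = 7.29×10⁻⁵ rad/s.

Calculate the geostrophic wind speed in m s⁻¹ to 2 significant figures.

Coriolis parameter at 16°N:
f = 2Ω sin φ = 2 × 7.29×10⁻⁵ × sin 16° = 4.02×10⁻⁵ s⁻¹
Pressure gradient: |∂P/∂n| = 700 Pa / 495000 m = 1.41×10⁻³ Pa/m
Geostrophic balance (pressure-gradient force = Coriolis force):
V_g = (1/(fρ)) |∂P/∂n| = 1.41×10⁻³ / (4.02×10⁻⁵ × 0.657) = 53.6 m/s

54 m s⁻¹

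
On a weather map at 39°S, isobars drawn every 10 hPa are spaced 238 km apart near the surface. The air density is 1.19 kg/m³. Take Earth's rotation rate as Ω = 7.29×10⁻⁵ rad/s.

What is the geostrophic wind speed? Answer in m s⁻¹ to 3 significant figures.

Coriolis parameter at 39°S:
f = 2Ω sin φ = 2 × 7.29×10⁻⁵ × sin 39° = 9.18×10⁻⁵ s⁻¹
Pressure gradient: |∂P/∂n| = 1000 Pa / 238000 m = 4.20×10⁻³ Pa/m
Geostrophic balance (pressure-gradient force = Coriolis force):
V_g = (1/(fρ)) |∂P/∂n| = 4.20×10⁻³ / (9.18×10⁻⁵ × 1.19) = 38.5 m/s

38.5 m s⁻¹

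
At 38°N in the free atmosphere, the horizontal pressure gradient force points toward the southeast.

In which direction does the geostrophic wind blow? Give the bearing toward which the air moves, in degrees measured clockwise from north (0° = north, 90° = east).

225°

The pressure-gradient force points toward the southeast (bearing 135°).
Geostrophic balance: in the Northern Hemisphere the Coriolis force deflects motion to the right, so the geostrophic wind blows 90° to the right of the pressure-gradient force (low pressure on the left).
Rotating 135° by 90° clockwise gives 225° — the wind blows toward the southwest.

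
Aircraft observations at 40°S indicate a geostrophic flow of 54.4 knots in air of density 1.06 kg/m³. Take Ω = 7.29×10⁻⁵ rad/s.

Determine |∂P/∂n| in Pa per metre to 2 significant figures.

2.8×10⁻³ Pa/m

Coriolis parameter at 40°S:
f = 2Ω sin φ = 2 × 7.29×10⁻⁵ × sin 40° = 9.37×10⁻⁵ s⁻¹
Wind speed in SI: 54.4 knots = 28.0 m/s
Geostrophic balance rearranged: |∂P/∂n| = f ρ V_g
|∂P/∂n| = 9.37×10⁻⁵ × 1.06 × 28.0 = 2.78×10⁻³ Pa/m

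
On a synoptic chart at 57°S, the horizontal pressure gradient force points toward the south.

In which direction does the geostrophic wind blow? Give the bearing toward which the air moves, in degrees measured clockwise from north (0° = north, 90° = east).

The pressure-gradient force points toward the south (bearing 180°).
Geostrophic balance: in the Southern Hemisphere the Coriolis force deflects motion to the left, so the geostrophic wind blows 90° to the left of the pressure-gradient force (low pressure on the right).
Rotating 180° by 90° counterclockwise gives 090° — the wind blows toward the east.

090°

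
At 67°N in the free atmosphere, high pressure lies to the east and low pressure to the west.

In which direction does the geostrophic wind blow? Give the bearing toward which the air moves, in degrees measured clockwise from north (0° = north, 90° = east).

The pressure-gradient force points toward the west (bearing 270°).
Geostrophic balance: in the Northern Hemisphere the Coriolis force deflects motion to the right, so the geostrophic wind blows 90° to the right of the pressure-gradient force (low pressure on the left).
Rotating 270° by 90° clockwise gives 000° — the wind blows toward the north.

000°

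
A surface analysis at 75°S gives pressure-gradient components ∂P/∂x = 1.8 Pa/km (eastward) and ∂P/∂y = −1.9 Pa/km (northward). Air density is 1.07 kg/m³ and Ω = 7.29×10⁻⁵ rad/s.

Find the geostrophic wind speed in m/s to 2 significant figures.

Coriolis parameter at 75°S:
f = 2Ω sin φ = 2 × 7.29×10⁻⁵ × sin 75° = 1.41×10⁻⁴ s⁻¹
In the Southern Hemisphere f is negative: f = −1.41×10⁻⁴ s⁻¹.
Component geostrophic relations (x east, y north):
u_g = −(1/(fρ)) ∂P/∂y,  v_g = (1/(fρ)) ∂P/∂x
u_g = −(−1.9×10⁻³)/(−1.41×10⁻⁴ × 1.07) = −12.6 m/s;  v_g = (1.8×10⁻³)/(−1.41×10⁻⁴ × 1.07) = −11.9 m/s
|V_g| = √(u_g² + v_g²) = 17.4 m/s

17 m/s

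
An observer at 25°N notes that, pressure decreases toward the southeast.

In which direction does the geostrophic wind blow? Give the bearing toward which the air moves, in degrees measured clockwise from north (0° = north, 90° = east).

The pressure-gradient force points toward the southeast (bearing 135°).
Geostrophic balance: in the Northern Hemisphere the Coriolis force deflects motion to the right, so the geostrophic wind blows 90° to the right of the pressure-gradient force (low pressure on the left).
Rotating 135° by 90° clockwise gives 225° — the wind blows toward the southwest.

225°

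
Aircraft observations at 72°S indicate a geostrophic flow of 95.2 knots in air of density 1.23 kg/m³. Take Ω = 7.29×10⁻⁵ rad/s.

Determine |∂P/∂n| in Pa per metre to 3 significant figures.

Coriolis parameter at 72°S:
f = 2Ω sin φ = 2 × 7.29×10⁻⁵ × sin 72° = 1.39×10⁻⁴ s⁻¹
Wind speed in SI: 95.2 knots = 49.0 m/s
Geostrophic balance rearranged: |∂P/∂n| = f ρ V_g
|∂P/∂n| = 1.39×10⁻⁴ × 1.23 × 49.0 = 8.35×10⁻³ Pa/m

8.35×10⁻³ Pa/m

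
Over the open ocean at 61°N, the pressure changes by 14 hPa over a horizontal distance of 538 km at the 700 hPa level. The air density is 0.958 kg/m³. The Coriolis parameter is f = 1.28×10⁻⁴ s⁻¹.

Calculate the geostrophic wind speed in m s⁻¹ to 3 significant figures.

Pressure gradient: |∂P/∂n| = 1400 Pa / 538000 m = 2.60×10⁻³ Pa/m
Geostrophic balance (pressure-gradient force = Coriolis force):
V_g = (1/(fρ)) |∂P/∂n| = 2.60×10⁻³ / (1.28×10⁻⁴ × 0.958) = 21.2 m/s

21.2 m s⁻¹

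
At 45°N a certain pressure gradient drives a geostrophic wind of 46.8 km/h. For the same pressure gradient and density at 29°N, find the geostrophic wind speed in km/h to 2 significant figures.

68 km/h

With the same pressure gradient and density, V_g ∝ 1/f ∝ 1/sin φ.
V₂ = V₁ · sin φ₁ / sin φ₂ = 46.8 × sin 45° / sin 29°
V₂ = 46.8 × 0.7071/0.4848 = 68 km/h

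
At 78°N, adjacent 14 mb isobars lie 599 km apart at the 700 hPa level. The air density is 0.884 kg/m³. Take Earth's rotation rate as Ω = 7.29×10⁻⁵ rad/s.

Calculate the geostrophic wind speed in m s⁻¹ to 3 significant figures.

Coriolis parameter at 78°N:
f = 2Ω sin φ = 2 × 7.29×10⁻⁵ × sin 78° = 1.43×10⁻⁴ s⁻¹
Pressure gradient: |∂P/∂n| = 1400 Pa / 599000 m = 2.34×10⁻³ Pa/m
Geostrophic balance (pressure-gradient force = Coriolis force):
V_g = (1/(fρ)) |∂P/∂n| = 2.34×10⁻³ / (1.43×10⁻⁴ × 0.884) = 18.5 m/s

18.5 m s⁻¹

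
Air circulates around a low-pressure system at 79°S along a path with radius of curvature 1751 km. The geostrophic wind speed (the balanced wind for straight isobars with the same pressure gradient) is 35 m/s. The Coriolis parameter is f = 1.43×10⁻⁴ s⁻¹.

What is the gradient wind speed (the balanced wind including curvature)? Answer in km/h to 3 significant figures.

Around a low, centrifugal force acts outward with Coriolis, so pressure-gradient force balances both:
(1/ρ)|∂P/∂n| = fV + V²/R  →  V² + fR·V − fR·V_g = 0
With fR = 1.43×10⁻⁴ × 1751×10³ m = 250 m/s:
V = [−fR + √((fR)² + 4 fR V_g)]/2 = [−250 + √(250² + 4×250×35)]/2 = 31.1 m/s
Subgeostrophic (V < V_g = 35 m/s), as expected around a low.
Converting: 31.1 m/s × 3.6 = 112 km/h

112 km/h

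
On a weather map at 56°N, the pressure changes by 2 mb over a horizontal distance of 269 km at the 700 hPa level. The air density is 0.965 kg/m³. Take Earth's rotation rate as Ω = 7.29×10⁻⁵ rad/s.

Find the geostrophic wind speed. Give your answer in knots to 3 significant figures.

Coriolis parameter at 56°N:
f = 2Ω sin φ = 2 × 7.29×10⁻⁵ × sin 56° = 1.21×10⁻⁴ s⁻¹
Pressure gradient: |∂P/∂n| = 200 Pa / 269000 m = 7.43×10⁻⁴ Pa/m
Geostrophic balance (pressure-gradient force = Coriolis force):
V_g = (1/(fρ)) |∂P/∂n| = 7.43×10⁻⁴ / (1.21×10⁻⁴ × 0.965) = 6.37 m/s
Converting: 6.37 m/s × 1.944 = 12.4 knots

12.4 knots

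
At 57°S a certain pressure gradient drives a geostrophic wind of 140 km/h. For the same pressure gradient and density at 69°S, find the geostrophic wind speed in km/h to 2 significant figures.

With the same pressure gradient and density, V_g ∝ 1/f ∝ 1/sin φ.
V₂ = V₁ · sin φ₁ / sin φ₂ = 140 × sin 57° / sin 69°
V₂ = 140 × 0.8387/0.9336 = 130 km/h

130 km/h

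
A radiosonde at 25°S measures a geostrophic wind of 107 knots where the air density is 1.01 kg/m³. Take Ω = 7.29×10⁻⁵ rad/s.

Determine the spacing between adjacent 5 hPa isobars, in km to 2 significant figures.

Coriolis parameter at 25°S:
f = 2Ω sin φ = 2 × 7.29×10⁻⁵ × sin 25° = 6.16×10⁻⁵ s⁻¹
Wind speed in SI: 107 knots = 55.0 m/s
Geostrophic balance rearranged: |∂P/∂n| = f ρ V_g
|∂P/∂n| = 6.16×10⁻⁵ × 1.01 × 55.0 = 3.43×10⁻³ Pa/m
Isobar spacing: Δn = ΔP/|∂P/∂n| = 500 Pa / 3.43×10⁻³ Pa/m = 145956 m ≈ 150 km

150 km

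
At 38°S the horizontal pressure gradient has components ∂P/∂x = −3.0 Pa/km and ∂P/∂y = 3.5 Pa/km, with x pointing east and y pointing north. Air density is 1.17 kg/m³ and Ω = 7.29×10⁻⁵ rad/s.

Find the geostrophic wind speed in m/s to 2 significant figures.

44 m/s

Coriolis parameter at 38°S:
f = 2Ω sin φ = 2 × 7.29×10⁻⁵ × sin 38° = 8.98×10⁻⁵ s⁻¹
In the Southern Hemisphere f is negative: f = −8.98×10⁻⁵ s⁻¹.
Component geostrophic relations (x east, y north):
u_g = −(1/(fρ)) ∂P/∂y,  v_g = (1/(fρ)) ∂P/∂x
u_g = −(3.5×10⁻³)/(−8.98×10⁻⁵ × 1.17) = 33.3 m/s;  v_g = (−3.0×10⁻³)/(−8.98×10⁻⁵ × 1.17) = 28.6 m/s
|V_g| = √(u_g² + v_g²) = 43.9 m/s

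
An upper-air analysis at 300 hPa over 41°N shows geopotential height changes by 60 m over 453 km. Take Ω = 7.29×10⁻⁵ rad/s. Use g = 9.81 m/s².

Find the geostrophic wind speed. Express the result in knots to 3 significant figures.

Coriolis parameter at 41°N:
f = 2Ω sin φ = 2 × 7.29×10⁻⁵ × sin 41° = 9.57×10⁻⁵ s⁻¹
Height gradient: |∂Z/∂n| = 60 m / 453000 m = 1.32×10⁻⁴
On a pressure surface, geostrophic balance gives V_g = (g/f)|∂Z/∂n|:
V_g = 9.81 × 1.32×10⁻⁴ / 9.57×10⁻⁵ = 13.6 m/s
Converting: 13.6 m/s × 1.944 = 26.4 knots

26.4 knots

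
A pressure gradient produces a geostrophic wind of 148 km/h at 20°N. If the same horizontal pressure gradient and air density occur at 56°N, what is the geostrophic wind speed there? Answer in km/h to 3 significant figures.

61.1 km/h

With the same pressure gradient and density, V_g ∝ 1/f ∝ 1/sin φ.
V₂ = V₁ · sin φ₁ / sin φ₂ = 148 × sin 20° / sin 56°
V₂ = 148 × 0.3420/0.8290 = 61.1 km/h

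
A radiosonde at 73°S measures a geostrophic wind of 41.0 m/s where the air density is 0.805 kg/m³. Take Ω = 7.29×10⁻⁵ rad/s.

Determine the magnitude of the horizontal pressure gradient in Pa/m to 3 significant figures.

4.60×10⁻³ Pa/m

Coriolis parameter at 73°S:
f = 2Ω sin φ = 2 × 7.29×10⁻⁵ × sin 73° = 1.39×10⁻⁴ s⁻¹
Geostrophic balance rearranged: |∂P/∂n| = f ρ V_g
|∂P/∂n| = 1.39×10⁻⁴ × 0.805 × 41.0 = 4.60×10⁻³ Pa/m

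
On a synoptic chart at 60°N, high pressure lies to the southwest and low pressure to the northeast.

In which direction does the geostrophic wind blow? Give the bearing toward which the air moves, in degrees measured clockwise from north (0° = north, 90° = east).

The pressure-gradient force points toward the northeast (bearing 045°).
Geostrophic balance: in the Northern Hemisphere the Coriolis force deflects motion to the right, so the geostrophic wind blows 90° to the right of the pressure-gradient force (low pressure on the left).
Rotating 045° by 90° clockwise gives 135° — the wind blows toward the southeast.

135°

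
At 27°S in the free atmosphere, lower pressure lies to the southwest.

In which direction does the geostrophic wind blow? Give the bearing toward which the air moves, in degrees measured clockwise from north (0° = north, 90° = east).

135°

The pressure-gradient force points toward the southwest (bearing 225°).
Geostrophic balance: in the Southern Hemisphere the Coriolis force deflects motion to the left, so the geostrophic wind blows 90° to the left of the pressure-gradient force (low pressure on the right).
Rotating 225° by 90° counterclockwise gives 135° — the wind blows toward the southeast.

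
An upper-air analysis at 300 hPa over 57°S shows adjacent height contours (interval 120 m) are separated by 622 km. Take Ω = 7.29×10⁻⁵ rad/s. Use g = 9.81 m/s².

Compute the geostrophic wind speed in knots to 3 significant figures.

Coriolis parameter at 57°S:
f = 2Ω sin φ = 2 × 7.29×10⁻⁵ × sin 57° = 1.22×10⁻⁴ s⁻¹
Height gradient: |∂Z/∂n| = 120 m / 622000 m = 1.93×10⁻⁴
On a pressure surface, geostrophic balance gives V_g = (g/f)|∂Z/∂n|:
V_g = 9.81 × 1.93×10⁻⁴ / 1.22×10⁻⁴ = 15.5 m/s
Converting: 15.5 m/s × 1.944 = 30.1 knots

30.1 knots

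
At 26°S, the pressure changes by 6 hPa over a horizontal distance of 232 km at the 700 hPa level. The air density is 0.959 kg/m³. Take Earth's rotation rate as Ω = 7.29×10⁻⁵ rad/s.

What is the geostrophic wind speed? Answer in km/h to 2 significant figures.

150 km/h

Coriolis parameter at 26°S:
f = 2Ω sin φ = 2 × 7.29×10⁻⁵ × sin 26° = 6.39×10⁻⁵ s⁻¹
Pressure gradient: |∂P/∂n| = 600 Pa / 232000 m = 2.59×10⁻³ Pa/m
Geostrophic balance (pressure-gradient force = Coriolis force):
V_g = (1/(fρ)) |∂P/∂n| = 2.59×10⁻³ / (6.39×10⁻⁵ × 0.959) = 42.2 m/s
Converting: 42.2 m/s × 3.6 = 150 km/h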